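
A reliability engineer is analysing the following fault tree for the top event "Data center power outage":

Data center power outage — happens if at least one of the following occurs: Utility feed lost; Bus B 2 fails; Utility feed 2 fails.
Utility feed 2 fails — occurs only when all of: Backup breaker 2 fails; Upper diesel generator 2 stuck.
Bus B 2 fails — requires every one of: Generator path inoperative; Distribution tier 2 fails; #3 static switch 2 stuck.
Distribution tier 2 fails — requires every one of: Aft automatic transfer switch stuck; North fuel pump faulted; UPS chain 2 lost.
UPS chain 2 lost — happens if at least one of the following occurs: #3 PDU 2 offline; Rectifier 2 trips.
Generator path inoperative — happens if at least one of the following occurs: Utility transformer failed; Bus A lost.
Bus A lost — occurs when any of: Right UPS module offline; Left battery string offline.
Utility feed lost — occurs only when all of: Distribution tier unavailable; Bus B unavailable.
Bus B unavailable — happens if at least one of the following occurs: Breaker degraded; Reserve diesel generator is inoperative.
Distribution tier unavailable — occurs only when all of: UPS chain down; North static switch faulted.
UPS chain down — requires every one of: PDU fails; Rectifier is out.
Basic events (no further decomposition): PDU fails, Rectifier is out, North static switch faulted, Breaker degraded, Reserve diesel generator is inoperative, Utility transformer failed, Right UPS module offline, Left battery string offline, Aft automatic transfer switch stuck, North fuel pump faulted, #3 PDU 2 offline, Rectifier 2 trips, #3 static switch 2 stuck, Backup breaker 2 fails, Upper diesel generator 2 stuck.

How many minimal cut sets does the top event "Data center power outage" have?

UPS chain down [AND]: one cut set from each child combined → 1 × 1 = 1 cut set(s).
Distribution tier unavailable [AND]: one cut set from each child combined → 1 × 1 = 1 cut set(s).
Bus B unavailable [OR]: union of children's cut sets → 2 cut set(s).
Utility feed lost [AND]: one cut set from each child combined → 1 × 2 = 2 cut set(s).
Bus A lost [OR]: union of children's cut sets → 2 cut set(s).
Generator path inoperative [OR]: union of children's cut sets → 3 cut set(s).
UPS chain 2 lost [OR]: union of children's cut sets → 2 cut set(s).
Distribution tier 2 fails [AND]: one cut set from each child combined → 1 × 1 × 2 = 2 cut set(s).
Bus B 2 fails [AND]: one cut set from each child combined → 3 × 2 × 1 = 6 cut set(s).
Utility feed 2 fails [AND]: one cut set from each child combined → 1 × 1 = 1 cut set(s).
Data center power outage [OR]: union of children's cut sets → 9 cut set(s).
Minimal cut sets: {Breaker degraded, North static switch faulted, PDU fails, Rectifier is out}; {North static switch faulted, PDU fails, Rectifier is out, Reserve diesel generator is inoperative}; {#3 PDU 2 offline, #3 static switch 2 stuck, Aft automatic transfer switch stuck, North fuel pump faulted, Utility transformer failed}; {#3 static switch 2 stuck, Aft automatic transfer switch stuck, North fuel pump faulted, Rectifier 2 trips, Utility transformer failed}; {#3 PDU 2 offline, #3 static switch 2 stuck, Aft automatic transfer switch stuck, North fuel pump faulted, Right UPS module offline}; {#3 static switch 2 stuck, Aft automatic transfer switch stuck, North fuel pump faulted, Rectifier 2 trips, Right UPS module offline}; {#3 PDU 2 offline, #3 static switch 2 stuck, Aft automatic transfer switch stuck, Left battery string offline, North fuel pump faulted}; {#3 static switch 2 stuck, Aft automatic transfer switch stuck, Left battery string offline, North fuel pump faulted, Rectifier 2 trips}; {Backup breaker 2 fails, Upper diesel generator 2 stuck}.

9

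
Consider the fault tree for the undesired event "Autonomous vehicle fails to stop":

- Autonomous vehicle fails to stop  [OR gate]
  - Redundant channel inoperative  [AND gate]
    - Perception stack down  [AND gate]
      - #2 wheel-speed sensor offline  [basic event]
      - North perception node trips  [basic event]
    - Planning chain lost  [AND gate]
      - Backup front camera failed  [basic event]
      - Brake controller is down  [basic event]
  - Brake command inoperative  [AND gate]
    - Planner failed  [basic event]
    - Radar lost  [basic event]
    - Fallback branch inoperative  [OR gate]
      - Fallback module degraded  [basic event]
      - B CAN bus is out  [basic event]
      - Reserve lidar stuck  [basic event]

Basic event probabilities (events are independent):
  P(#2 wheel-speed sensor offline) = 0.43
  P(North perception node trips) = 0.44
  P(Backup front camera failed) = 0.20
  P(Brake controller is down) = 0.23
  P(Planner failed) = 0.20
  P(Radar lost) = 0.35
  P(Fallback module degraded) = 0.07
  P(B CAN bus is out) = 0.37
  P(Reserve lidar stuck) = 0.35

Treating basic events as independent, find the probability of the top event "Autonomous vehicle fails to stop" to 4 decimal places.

P(Perception stack down) [AND] = 0.43 × 0.44 = 0.189200
P(Planning chain lost) [AND] = 0.20 × 0.23 = 0.046000
P(Redundant channel inoperative) [AND] = 0.189200 × 0.046000 = 0.008703
P(Fallback branch inoperative) [OR] = 1 − (1−0.07) × (1−0.37) × (1−0.35) = 0.619165
P(Brake command inoperative) [AND] = 0.20 × 0.35 × 0.619165 = 0.043342
P(Autonomous vehicle fails to stop) [OR] = 1 − (1−0.008703) × (1−0.043342) = 0.051668
Rounded to 4 decimal places: P(Autonomous vehicle fails to stop) ≈ 0.0517.

0.0517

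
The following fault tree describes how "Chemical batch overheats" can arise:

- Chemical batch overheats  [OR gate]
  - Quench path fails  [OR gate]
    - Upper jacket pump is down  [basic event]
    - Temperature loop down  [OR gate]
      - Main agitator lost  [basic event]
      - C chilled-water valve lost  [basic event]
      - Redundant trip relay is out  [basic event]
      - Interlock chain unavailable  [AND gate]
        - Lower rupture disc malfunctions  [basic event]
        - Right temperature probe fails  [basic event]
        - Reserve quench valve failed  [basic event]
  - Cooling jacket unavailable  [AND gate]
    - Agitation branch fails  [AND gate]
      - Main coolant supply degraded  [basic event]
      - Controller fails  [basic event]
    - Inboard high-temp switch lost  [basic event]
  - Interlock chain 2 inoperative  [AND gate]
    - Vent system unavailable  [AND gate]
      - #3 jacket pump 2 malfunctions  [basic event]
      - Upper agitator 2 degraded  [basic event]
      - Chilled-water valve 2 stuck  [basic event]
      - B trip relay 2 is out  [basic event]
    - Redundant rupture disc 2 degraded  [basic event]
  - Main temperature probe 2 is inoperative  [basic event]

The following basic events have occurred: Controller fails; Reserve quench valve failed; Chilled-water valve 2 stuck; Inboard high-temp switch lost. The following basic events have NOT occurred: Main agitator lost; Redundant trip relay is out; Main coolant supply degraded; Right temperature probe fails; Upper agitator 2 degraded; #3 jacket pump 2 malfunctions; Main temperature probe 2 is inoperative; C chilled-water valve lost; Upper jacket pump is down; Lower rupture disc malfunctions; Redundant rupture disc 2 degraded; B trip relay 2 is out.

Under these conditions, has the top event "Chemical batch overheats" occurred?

Interlock chain unavailable [AND]: Lower rupture disc malfunctions=not, Right temperature probe fails=not, Reserve quench valve failed=occurs → not all inputs occur → does not occur.
Temperature loop down [OR]: Main agitator lost=not, C chilled-water valve lost=not, Redundant trip relay is out=not, Interlock chain unavailable=not → no input occurs → does not occur.
Quench path fails [OR]: Upper jacket pump is down=not, Temperature loop down=not → no input occurs → does not occur.
Agitation branch fails [AND]: Main coolant supply degraded=not, Controller fails=occurs → not all inputs occur → does not occur.
Cooling jacket unavailable [AND]: Agitation branch fails=not, Inboard high-temp switch lost=occurs → not all inputs occur → does not occur.
Vent system unavailable [AND]: #3 jacket pump 2 malfunctions=not, Upper agitator 2 degraded=not, Chilled-water valve 2 stuck=occurs, B trip relay 2 is out=not → not all inputs occur → does not occur.
Interlock chain 2 inoperative [AND]: Vent system unavailable=not, Redundant rupture disc 2 degraded=not → not all inputs occur → does not occur.
Chemical batch overheats [OR]: Quench path fails=not, Cooling jacket unavailable=not, Interlock chain 2 inoperative=not, Main temperature probe 2 is inoperative=not → no input occurs → does not occur.

No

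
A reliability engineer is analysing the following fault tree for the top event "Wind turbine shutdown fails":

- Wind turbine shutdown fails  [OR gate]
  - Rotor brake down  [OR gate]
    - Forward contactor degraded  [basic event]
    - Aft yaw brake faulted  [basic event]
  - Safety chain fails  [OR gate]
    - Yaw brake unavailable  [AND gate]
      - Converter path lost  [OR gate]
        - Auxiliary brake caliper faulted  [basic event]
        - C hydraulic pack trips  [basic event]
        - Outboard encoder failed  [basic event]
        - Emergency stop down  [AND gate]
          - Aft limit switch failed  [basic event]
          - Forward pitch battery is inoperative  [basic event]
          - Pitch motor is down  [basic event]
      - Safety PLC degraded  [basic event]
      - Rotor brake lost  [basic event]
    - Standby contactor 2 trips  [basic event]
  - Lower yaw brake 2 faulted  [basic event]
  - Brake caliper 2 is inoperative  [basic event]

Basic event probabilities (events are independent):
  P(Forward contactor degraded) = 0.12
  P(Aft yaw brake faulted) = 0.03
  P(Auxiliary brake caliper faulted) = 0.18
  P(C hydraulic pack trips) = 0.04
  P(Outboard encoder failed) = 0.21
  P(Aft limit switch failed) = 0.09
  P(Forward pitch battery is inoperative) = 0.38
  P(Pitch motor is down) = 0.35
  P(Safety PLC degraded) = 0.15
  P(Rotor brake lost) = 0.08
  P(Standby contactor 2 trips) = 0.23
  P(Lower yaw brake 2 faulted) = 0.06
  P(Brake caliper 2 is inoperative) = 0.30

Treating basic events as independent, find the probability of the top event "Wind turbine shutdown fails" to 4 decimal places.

0.5695

P(Rotor brake down) [OR] = 1 − (1−0.12) × (1−0.03) = 0.146400
P(Emergency stop down) [AND] = 0.09 × 0.38 × 0.35 = 0.011970
P(Converter path lost) [OR] = 1 − (1−0.18) × (1−0.04) × (1−0.21) × (1−0.011970) = 0.385556
P(Yaw brake unavailable) [AND] = 0.385556 × 0.15 × 0.08 = 0.004627
P(Safety chain fails) [OR] = 1 − (1−0.004627) × (1−0.23) = 0.233563
P(Wind turbine shutdown fails) [OR] = 1 − (1−0.146400) × (1−0.233563) × (1−0.06) × (1−0.30) = 0.569516
Rounded to 4 decimal places: P(Wind turbine shutdown fails) ≈ 0.5695.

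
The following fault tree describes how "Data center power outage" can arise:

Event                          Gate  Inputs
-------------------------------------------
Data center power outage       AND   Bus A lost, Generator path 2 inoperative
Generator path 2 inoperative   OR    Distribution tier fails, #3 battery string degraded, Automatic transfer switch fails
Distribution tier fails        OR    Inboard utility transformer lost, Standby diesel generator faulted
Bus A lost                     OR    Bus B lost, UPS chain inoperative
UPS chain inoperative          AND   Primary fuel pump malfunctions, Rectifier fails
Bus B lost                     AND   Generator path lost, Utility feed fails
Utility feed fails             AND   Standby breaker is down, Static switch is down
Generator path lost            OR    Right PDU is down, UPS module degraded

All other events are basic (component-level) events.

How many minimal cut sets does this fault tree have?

Generator path lost [OR]: union of children's cut sets → 2 cut set(s).
Utility feed fails [AND]: one cut set from each child combined → 1 × 1 = 1 cut set(s).
Bus B lost [AND]: one cut set from each child combined → 2 × 1 = 2 cut set(s).
UPS chain inoperative [AND]: one cut set from each child combined → 1 × 1 = 1 cut set(s).
Bus A lost [OR]: union of children's cut sets → 3 cut set(s).
Distribution tier fails [OR]: union of children's cut sets → 2 cut set(s).
Generator path 2 inoperative [OR]: union of children's cut sets → 4 cut set(s).
Data center power outage [AND]: one cut set from each child combined → 3 × 4 = 12 cut set(s).

12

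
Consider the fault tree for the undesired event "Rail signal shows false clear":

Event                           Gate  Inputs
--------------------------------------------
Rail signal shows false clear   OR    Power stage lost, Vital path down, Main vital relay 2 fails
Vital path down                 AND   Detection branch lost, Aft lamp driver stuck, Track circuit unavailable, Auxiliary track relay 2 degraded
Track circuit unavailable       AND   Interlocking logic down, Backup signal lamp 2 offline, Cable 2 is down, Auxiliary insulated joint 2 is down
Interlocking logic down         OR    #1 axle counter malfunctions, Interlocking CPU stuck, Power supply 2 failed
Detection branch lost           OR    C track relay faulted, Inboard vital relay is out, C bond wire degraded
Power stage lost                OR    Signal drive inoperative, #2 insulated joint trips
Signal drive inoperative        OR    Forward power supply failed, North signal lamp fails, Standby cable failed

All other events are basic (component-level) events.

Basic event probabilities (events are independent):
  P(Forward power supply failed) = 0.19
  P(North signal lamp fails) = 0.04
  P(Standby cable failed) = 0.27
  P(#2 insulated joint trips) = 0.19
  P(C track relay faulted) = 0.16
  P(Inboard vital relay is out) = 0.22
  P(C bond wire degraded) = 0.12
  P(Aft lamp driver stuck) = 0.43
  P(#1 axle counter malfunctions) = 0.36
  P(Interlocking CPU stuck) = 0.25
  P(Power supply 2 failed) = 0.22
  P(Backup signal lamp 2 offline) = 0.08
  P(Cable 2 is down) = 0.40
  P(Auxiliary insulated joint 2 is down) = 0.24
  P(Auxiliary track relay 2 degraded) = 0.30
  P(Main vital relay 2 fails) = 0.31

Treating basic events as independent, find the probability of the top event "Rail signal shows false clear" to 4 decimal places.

P(Signal drive inoperative) [OR] = 1 − (1−0.19) × (1−0.04) × (1−0.27) = 0.432352
P(Power stage lost) [OR] = 1 − (1−0.432352) × (1−0.19) = 0.540205
P(Detection branch lost) [OR] = 1 − (1−0.16) × (1−0.22) × (1−0.12) = 0.423424
P(Interlocking logic down) [OR] = 1 − (1−0.36) × (1−0.25) × (1−0.22) = 0.625600
P(Track circuit unavailable) [AND] = 0.625600 × 0.08 × 0.40 × 0.24 = 0.004805
P(Vital path down) [AND] = 0.423424 × 0.43 × 0.004805 × 0.30 = 0.000262
P(Rail signal shows false clear) [OR] = 1 − (1−0.540205) × (1−0.000262) × (1−0.31) = 0.682825
Rounded to 4 decimal places: P(Rail signal shows false clear) ≈ 0.6828.

0.6828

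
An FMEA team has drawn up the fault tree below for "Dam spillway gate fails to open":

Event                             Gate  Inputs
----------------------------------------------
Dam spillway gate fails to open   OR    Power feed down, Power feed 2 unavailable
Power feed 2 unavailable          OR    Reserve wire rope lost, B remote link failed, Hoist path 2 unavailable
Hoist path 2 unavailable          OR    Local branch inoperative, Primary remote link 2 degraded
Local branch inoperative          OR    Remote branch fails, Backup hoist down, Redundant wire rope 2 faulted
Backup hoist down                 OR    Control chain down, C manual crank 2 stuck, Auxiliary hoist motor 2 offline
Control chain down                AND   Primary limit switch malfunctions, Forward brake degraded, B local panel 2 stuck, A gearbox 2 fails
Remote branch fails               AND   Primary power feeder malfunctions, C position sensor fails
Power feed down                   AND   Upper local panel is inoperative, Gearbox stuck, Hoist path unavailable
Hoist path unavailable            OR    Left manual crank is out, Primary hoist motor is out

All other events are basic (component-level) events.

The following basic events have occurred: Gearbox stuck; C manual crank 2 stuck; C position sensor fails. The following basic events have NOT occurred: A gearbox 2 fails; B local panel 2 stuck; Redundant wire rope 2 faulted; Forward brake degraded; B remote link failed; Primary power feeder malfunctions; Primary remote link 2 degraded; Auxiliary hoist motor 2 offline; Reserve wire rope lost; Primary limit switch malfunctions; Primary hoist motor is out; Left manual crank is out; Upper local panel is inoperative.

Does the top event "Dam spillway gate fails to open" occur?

Yes

Hoist path unavailable [OR]: Left manual crank is out=not, Primary hoist motor is out=not → no input occurs → does not occur.
Power feed down [AND]: Upper local panel is inoperative=not, Gearbox stuck=occurs, Hoist path unavailable=not → not all inputs occur → does not occur.
Remote branch fails [AND]: Primary power feeder malfunctions=not, C position sensor fails=occurs → not all inputs occur → does not occur.
Control chain down [AND]: Primary limit switch malfunctions=not, Forward brake degraded=not, B local panel 2 stuck=not, A gearbox 2 fails=not → not all inputs occur → does not occur.
Backup hoist down [OR]: Control chain down=not, C manual crank 2 stuck=occurs, Auxiliary hoist motor 2 offline=not → at least one input occurs → occurs.
Local branch inoperative [OR]: Remote branch fails=not, Backup hoist down=occurs, Redundant wire rope 2 faulted=not → at least one input occurs → occurs.
Hoist path 2 unavailable [OR]: Local branch inoperative=occurs, Primary remote link 2 degraded=not → at least one input occurs → occurs.
Power feed 2 unavailable [OR]: Reserve wire rope lost=not, B remote link failed=not, Hoist path 2 unavailable=occurs → at least one input occurs → occurs.
Dam spillway gate fails to open [OR]: Power feed down=not, Power feed 2 unavailable=occurs → at least one input occurs → occurs.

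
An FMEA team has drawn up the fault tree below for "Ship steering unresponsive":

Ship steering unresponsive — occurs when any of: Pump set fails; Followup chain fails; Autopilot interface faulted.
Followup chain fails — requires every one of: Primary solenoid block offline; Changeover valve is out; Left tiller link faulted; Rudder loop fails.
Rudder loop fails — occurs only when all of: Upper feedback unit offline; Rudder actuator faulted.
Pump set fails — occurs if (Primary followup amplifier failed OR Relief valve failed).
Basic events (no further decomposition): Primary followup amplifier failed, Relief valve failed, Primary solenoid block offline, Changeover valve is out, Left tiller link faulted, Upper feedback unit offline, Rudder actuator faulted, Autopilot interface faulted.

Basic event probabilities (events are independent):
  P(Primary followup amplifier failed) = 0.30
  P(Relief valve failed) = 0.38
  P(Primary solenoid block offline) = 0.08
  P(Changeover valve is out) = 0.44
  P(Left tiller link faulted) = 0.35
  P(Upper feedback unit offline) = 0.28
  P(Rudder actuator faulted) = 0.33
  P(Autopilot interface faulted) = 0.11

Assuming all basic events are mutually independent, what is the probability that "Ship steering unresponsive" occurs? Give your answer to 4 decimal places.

0.6142

P(Pump set fails) [OR] = 1 − (1−0.30) × (1−0.38) = 0.566000
P(Rudder loop fails) [AND] = 0.28 × 0.33 = 0.092400
P(Followup chain fails) [AND] = 0.08 × 0.44 × 0.35 × 0.092400 = 0.001138
P(Ship steering unresponsive) [OR] = 1 − (1−0.566000) × (1−0.001138) × (1−0.11) = 0.614180
Rounded to 4 decimal places: P(Ship steering unresponsive) ≈ 0.6142.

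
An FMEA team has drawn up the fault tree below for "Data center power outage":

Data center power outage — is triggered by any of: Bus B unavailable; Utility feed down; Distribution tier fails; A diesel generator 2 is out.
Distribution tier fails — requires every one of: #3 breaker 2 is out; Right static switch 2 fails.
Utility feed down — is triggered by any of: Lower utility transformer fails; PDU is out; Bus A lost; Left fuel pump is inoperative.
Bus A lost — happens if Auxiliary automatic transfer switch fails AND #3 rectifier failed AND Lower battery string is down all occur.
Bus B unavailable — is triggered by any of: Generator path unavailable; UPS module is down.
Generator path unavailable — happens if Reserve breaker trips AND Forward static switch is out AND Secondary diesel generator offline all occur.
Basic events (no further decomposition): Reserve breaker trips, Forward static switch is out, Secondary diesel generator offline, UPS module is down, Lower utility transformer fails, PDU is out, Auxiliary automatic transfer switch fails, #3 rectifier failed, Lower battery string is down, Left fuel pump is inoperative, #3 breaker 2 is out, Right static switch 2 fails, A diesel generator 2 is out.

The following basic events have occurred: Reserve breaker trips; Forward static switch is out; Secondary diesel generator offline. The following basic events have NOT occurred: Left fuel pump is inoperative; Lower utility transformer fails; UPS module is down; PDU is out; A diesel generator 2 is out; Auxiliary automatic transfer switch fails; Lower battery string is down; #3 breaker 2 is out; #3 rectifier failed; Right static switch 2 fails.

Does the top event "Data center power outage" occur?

Yes

Generator path unavailable [AND]: Reserve breaker trips=occurs, Forward static switch is out=occurs, Secondary diesel generator offline=occurs → all inputs occur → occurs.
Bus B unavailable [OR]: Generator path unavailable=occurs, UPS module is down=not → at least one input occurs → occurs.
Bus A lost [AND]: Auxiliary automatic transfer switch fails=not, #3 rectifier failed=not, Lower battery string is down=not → not all inputs occur → does not occur.
Utility feed down [OR]: Lower utility transformer fails=not, PDU is out=not, Bus A lost=not, Left fuel pump is inoperative=not → no input occurs → does not occur.
Distribution tier fails [AND]: #3 breaker 2 is out=not, Right static switch 2 fails=not → not all inputs occur → does not occur.
Data center power outage [OR]: Bus B unavailable=occurs, Utility feed down=not, Distribution tier fails=not, A diesel generator 2 is out=not → at least one input occurs → occurs.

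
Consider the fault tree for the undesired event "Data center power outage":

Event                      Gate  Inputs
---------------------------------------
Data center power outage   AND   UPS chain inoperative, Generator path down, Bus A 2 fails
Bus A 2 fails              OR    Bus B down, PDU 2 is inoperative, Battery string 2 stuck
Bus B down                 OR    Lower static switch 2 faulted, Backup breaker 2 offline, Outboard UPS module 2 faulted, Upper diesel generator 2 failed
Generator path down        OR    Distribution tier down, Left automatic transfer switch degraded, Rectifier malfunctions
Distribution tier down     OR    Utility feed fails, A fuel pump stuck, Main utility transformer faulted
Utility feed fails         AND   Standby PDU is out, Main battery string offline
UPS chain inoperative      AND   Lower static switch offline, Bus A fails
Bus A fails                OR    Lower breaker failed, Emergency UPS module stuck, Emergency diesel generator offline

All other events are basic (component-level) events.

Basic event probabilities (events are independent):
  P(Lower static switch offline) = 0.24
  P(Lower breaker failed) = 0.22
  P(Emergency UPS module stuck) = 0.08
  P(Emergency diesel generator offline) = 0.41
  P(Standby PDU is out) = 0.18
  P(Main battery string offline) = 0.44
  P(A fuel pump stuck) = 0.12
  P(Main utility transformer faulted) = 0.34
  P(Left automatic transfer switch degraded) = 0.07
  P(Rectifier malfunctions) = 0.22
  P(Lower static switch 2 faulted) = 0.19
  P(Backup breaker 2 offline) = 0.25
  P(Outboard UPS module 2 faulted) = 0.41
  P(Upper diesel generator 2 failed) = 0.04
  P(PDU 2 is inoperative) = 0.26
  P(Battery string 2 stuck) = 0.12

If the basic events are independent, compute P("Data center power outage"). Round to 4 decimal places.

P(Bus A fails) [OR] = 1 − (1−0.22) × (1−0.08) × (1−0.41) = 0.576616
P(UPS chain inoperative) [AND] = 0.24 × 0.576616 = 0.138388
P(Utility feed fails) [AND] = 0.18 × 0.44 = 0.079200
P(Distribution tier down) [OR] = 1 − (1−0.079200) × (1−0.12) × (1−0.34) = 0.465199
P(Generator path down) [OR] = 1 − (1−0.465199) × (1−0.07) × (1−0.22) = 0.612055
P(Bus B down) [OR] = 1 − (1−0.19) × (1−0.25) × (1−0.41) × (1−0.04) = 0.655912
P(Bus A 2 fails) [OR] = 1 − (1−0.655912) × (1−0.26) × (1−0.12) = 0.775930
P(Data center power outage) [AND] = 0.138388 × 0.612055 × 0.775930 = 0.065722
Rounded to 4 decimal places: P(Data center power outage) ≈ 0.0657.

0.0657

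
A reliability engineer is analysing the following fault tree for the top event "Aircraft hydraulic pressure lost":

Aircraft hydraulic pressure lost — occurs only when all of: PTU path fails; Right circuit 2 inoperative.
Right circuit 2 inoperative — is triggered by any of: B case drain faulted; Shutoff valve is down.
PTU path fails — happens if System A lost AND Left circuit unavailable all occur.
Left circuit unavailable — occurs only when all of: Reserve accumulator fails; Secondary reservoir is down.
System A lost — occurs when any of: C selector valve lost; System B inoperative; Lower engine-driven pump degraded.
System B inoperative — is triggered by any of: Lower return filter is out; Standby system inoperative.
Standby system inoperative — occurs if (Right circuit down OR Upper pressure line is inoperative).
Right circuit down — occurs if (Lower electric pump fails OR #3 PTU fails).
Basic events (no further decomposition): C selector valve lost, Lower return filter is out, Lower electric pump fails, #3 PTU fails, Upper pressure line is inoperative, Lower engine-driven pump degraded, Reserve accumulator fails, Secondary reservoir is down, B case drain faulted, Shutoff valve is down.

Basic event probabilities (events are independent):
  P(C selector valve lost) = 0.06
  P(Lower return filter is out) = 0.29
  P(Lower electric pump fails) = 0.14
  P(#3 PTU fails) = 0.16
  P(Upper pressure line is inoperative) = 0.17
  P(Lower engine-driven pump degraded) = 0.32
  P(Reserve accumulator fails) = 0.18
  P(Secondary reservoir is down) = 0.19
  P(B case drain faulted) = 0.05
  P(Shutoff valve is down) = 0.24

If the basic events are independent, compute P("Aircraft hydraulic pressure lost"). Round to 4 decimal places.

P(Right circuit down) [OR] = 1 − (1−0.14) × (1−0.16) = 0.277600
P(Standby system inoperative) [OR] = 1 − (1−0.277600) × (1−0.17) = 0.400408
P(System B inoperative) [OR] = 1 − (1−0.29) × (1−0.400408) = 0.574290
P(System A lost) [OR] = 1 − (1−0.06) × (1−0.574290) × (1−0.32) = 0.727886
P(Left circuit unavailable) [AND] = 0.18 × 0.19 = 0.034200
P(PTU path fails) [AND] = 0.727886 × 0.034200 = 0.024894
P(Right circuit 2 inoperative) [OR] = 1 − (1−0.05) × (1−0.24) = 0.278000
P(Aircraft hydraulic pressure lost) [AND] = 0.024894 × 0.278000 = 0.006921
Rounded to 4 decimal places: P(Aircraft hydraulic pressure lost) ≈ 0.0069.

0.0069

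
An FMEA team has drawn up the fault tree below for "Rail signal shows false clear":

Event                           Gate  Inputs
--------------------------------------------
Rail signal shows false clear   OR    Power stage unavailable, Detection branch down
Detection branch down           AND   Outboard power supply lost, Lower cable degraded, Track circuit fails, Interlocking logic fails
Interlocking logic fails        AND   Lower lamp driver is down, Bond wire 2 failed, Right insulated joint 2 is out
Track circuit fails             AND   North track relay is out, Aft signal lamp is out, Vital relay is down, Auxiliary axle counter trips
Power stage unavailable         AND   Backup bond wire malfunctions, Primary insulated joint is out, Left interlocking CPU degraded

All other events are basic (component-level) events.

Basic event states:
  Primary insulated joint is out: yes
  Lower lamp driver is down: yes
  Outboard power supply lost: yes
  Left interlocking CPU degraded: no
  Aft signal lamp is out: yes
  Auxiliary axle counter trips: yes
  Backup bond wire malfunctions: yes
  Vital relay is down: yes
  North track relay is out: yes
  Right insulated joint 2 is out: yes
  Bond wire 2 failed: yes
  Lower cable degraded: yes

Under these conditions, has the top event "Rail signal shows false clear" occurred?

Yes

Power stage unavailable [AND]: Backup bond wire malfunctions=occurs, Primary insulated joint is out=occurs, Left interlocking CPU degraded=not → not all inputs occur → does not occur.
Track circuit fails [AND]: North track relay is out=occurs, Aft signal lamp is out=occurs, Vital relay is down=occurs, Auxiliary axle counter trips=occurs → all inputs occur → occurs.
Interlocking logic fails [AND]: Lower lamp driver is down=occurs, Bond wire 2 failed=occurs, Right insulated joint 2 is out=occurs → all inputs occur → occurs.
Detection branch down [AND]: Outboard power supply lost=occurs, Lower cable degraded=occurs, Track circuit fails=occurs, Interlocking logic fails=occurs → all inputs occur → occurs.
Rail signal shows false clear [OR]: Power stage unavailable=not, Detection branch down=occurs → at least one input occurs → occurs.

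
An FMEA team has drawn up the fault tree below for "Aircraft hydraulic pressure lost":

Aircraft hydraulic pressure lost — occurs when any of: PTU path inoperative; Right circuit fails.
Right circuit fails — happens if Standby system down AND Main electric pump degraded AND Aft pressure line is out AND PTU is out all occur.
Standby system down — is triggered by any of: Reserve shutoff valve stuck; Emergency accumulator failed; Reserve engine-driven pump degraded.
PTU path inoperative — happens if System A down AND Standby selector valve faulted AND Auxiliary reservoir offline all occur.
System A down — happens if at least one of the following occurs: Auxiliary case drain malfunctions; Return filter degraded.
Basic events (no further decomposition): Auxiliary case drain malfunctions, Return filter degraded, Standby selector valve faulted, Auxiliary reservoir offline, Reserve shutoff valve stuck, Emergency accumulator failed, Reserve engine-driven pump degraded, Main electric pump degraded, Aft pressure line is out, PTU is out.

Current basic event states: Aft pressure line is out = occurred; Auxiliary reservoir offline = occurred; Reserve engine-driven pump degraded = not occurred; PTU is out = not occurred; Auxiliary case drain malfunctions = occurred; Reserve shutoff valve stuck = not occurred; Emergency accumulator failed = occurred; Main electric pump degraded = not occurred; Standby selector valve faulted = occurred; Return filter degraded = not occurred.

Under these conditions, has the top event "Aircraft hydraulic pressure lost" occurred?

System A down [OR]: Auxiliary case drain malfunctions=occurs, Return filter degraded=not → at least one input occurs → occurs.
PTU path inoperative [AND]: System A down=occurs, Standby selector valve faulted=occurs, Auxiliary reservoir offline=occurs → all inputs occur → occurs.
Standby system down [OR]: Reserve shutoff valve stuck=not, Emergency accumulator failed=occurs, Reserve engine-driven pump degraded=not → at least one input occurs → occurs.
Right circuit fails [AND]: Standby system down=occurs, Main electric pump degraded=not, Aft pressure line is out=occurs, PTU is out=not → not all inputs occur → does not occur.
Aircraft hydraulic pressure lost [OR]: PTU path inoperative=occurs, Right circuit fails=not → at least one input occurs → occurs.

Yes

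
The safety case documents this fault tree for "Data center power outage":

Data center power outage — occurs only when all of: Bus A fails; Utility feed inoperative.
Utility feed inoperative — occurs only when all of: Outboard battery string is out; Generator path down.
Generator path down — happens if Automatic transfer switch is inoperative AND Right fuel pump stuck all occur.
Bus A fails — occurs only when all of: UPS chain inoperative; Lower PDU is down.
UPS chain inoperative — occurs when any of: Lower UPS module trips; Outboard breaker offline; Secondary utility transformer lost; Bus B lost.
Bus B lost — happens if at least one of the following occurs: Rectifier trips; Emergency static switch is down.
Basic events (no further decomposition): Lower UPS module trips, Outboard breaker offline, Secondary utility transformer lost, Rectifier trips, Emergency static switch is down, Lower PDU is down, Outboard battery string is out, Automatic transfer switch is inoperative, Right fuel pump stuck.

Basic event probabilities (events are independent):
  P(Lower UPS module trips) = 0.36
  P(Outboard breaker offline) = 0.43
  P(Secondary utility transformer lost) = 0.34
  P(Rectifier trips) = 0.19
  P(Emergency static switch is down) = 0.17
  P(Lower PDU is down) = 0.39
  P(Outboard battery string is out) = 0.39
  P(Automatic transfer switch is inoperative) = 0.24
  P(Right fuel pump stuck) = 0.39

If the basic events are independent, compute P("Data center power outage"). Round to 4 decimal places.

0.0119

P(Bus B lost) [OR] = 1 − (1−0.19) × (1−0.17) = 0.327700
P(UPS chain inoperative) [OR] = 1 − (1−0.36) × (1−0.43) × (1−0.34) × (1−0.327700) = 0.838132
P(Bus A fails) [AND] = 0.838132 × 0.39 = 0.326871
P(Generator path down) [AND] = 0.24 × 0.39 = 0.093600
P(Utility feed inoperative) [AND] = 0.39 × 0.093600 = 0.036504
P(Data center power outage) [AND] = 0.326871 × 0.036504 = 0.011932
Rounded to 4 decimal places: P(Data center power outage) ≈ 0.0119.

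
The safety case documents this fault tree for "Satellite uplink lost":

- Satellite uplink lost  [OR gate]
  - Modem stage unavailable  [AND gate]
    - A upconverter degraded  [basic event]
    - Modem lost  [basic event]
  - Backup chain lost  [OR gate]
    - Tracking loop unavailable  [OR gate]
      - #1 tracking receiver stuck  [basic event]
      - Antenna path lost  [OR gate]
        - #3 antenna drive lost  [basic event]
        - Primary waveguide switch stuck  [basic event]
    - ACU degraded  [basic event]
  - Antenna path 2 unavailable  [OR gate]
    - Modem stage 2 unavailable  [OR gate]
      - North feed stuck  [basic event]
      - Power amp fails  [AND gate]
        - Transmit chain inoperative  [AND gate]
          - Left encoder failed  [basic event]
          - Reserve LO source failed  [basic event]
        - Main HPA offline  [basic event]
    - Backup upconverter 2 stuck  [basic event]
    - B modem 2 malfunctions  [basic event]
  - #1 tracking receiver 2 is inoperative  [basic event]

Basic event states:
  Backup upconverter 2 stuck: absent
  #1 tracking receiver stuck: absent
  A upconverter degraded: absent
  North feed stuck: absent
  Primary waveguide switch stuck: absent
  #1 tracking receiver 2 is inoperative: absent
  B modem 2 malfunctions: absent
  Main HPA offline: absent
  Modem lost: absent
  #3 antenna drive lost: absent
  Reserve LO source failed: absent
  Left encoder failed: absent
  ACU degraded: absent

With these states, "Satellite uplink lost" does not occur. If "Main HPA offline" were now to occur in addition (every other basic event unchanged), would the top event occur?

Counterfactual: set "Main HPA offline" to occurred.
Modem stage unavailable [AND]: A upconverter degraded=not, Modem lost=not → not all inputs occur → does not occur.
Antenna path lost [OR]: #3 antenna drive lost=not, Primary waveguide switch stuck=not → no input occurs → does not occur.
Tracking loop unavailable [OR]: #1 tracking receiver stuck=not, Antenna path lost=not → no input occurs → does not occur.
Backup chain lost [OR]: Tracking loop unavailable=not, ACU degraded=not → no input occurs → does not occur.
Transmit chain inoperative [AND]: Left encoder failed=not, Reserve LO source failed=not → not all inputs occur → does not occur.
Power amp fails [AND]: Transmit chain inoperative=not, Main HPA offline=occurs → not all inputs occur → does not occur.
Modem stage 2 unavailable [OR]: North feed stuck=not, Power amp fails=not → no input occurs → does not occur.
Antenna path 2 unavailable [OR]: Modem stage 2 unavailable=not, Backup upconverter 2 stuck=not, B modem 2 malfunctions=not → no input occurs → does not occur.
Satellite uplink lost [OR]: Modem stage unavailable=not, Backup chain lost=not, Antenna path 2 unavailable=not, #1 tracking receiver 2 is inoperative=not → no input occurs → does not occur.

No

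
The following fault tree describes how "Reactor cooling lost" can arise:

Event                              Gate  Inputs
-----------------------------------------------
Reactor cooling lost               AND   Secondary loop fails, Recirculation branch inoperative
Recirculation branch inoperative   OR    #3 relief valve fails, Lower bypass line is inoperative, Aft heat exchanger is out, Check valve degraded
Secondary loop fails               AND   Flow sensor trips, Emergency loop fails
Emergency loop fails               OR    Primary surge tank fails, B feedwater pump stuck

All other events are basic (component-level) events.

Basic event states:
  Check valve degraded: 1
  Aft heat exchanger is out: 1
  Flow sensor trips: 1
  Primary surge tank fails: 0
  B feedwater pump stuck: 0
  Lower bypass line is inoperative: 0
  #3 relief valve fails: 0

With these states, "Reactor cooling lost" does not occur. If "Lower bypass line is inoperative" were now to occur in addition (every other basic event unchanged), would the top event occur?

No

Counterfactual: set "Lower bypass line is inoperative" to occurred.
Emergency loop fails [OR]: Primary surge tank fails=not, B feedwater pump stuck=not → no input occurs → does not occur.
Secondary loop fails [AND]: Flow sensor trips=occurs, Emergency loop fails=not → not all inputs occur → does not occur.
Recirculation branch inoperative [OR]: #3 relief valve fails=not, Lower bypass line is inoperative=occurs, Aft heat exchanger is out=occurs, Check valve degraded=occurs → at least one input occurs → occurs.
Reactor cooling lost [AND]: Secondary loop fails=not, Recirculation branch inoperative=occurs → not all inputs occur → does not occur.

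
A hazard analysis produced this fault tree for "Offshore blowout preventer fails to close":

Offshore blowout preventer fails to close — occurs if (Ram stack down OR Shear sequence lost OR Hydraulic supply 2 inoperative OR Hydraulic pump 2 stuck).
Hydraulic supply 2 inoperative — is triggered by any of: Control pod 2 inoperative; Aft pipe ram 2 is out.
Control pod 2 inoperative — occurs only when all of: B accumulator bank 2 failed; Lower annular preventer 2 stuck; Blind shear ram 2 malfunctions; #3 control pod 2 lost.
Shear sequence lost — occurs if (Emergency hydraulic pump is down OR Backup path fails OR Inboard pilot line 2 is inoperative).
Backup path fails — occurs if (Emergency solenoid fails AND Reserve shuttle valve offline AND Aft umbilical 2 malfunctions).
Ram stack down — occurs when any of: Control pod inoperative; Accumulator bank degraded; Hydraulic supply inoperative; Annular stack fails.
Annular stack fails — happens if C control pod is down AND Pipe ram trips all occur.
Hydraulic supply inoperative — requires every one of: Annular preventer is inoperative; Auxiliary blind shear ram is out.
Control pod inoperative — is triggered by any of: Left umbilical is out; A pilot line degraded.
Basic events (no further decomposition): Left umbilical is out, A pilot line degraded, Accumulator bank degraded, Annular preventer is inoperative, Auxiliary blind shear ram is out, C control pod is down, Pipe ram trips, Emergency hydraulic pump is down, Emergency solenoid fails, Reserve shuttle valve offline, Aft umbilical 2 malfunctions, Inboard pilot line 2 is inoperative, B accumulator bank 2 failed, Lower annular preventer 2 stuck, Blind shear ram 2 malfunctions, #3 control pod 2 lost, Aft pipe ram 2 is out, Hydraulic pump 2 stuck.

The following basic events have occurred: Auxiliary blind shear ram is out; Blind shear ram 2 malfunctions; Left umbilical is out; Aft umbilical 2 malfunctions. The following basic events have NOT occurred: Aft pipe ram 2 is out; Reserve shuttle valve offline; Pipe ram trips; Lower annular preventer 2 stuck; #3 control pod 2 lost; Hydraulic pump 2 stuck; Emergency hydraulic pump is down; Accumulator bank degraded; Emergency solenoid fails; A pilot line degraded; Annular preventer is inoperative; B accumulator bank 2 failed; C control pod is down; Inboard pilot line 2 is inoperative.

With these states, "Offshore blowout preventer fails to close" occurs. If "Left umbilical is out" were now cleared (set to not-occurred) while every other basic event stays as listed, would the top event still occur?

Counterfactual: set "Left umbilical is out" to not occurred.
Control pod inoperative [OR]: Left umbilical is out=not, A pilot line degraded=not → no input occurs → does not occur.
Hydraulic supply inoperative [AND]: Annular preventer is inoperative=not, Auxiliary blind shear ram is out=occurs → not all inputs occur → does not occur.
Annular stack fails [AND]: C control pod is down=not, Pipe ram trips=not → not all inputs occur → does not occur.
Ram stack down [OR]: Control pod inoperative=not, Accumulator bank degraded=not, Hydraulic supply inoperative=not, Annular stack fails=not → no input occurs → does not occur.
Backup path fails [AND]: Emergency solenoid fails=not, Reserve shuttle valve offline=not, Aft umbilical 2 malfunctions=occurs → not all inputs occur → does not occur.
Shear sequence lost [OR]: Emergency hydraulic pump is down=not, Backup path fails=not, Inboard pilot line 2 is inoperative=not → no input occurs → does not occur.
Control pod 2 inoperative [AND]: B accumulator bank 2 failed=not, Lower annular preventer 2 stuck=not, Blind shear ram 2 malfunctions=occurs, #3 control pod 2 lost=not → not all inputs occur → does not occur.
Hydraulic supply 2 inoperative [OR]: Control pod 2 inoperative=not, Aft pipe ram 2 is out=not → no input occurs → does not occur.
Offshore blowout preventer fails to close [OR]: Ram stack down=not, Shear sequence lost=not, Hydraulic supply 2 inoperative=not, Hydraulic pump 2 stuck=not → no input occurs → does not occur.

No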